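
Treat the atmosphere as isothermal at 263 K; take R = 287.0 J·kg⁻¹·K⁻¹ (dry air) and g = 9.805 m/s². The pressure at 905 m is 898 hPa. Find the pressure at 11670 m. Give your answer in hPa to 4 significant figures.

P ≈ 221.8 hPa

Scale height: H = RT/g = 287.0 × 263 / 9.805 = 7698.2 m.
Between two levels, P₂ = P₁ exp(−Δz/H) with Δz = z₂ − z₁.
Δz = 11670 − 905.00 = 10765 m; Δz/H = 10765/7698.2 = 1.3984.
P₂ = 898 × exp(−1.3984) = 898 × 0.24699 = 221.80 hPa.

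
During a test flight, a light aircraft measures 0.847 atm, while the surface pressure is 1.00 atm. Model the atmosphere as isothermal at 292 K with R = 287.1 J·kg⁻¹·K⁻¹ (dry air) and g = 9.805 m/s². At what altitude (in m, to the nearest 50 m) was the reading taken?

z ≈ 1400 m

Scale height: H = RT/g = 287.1 × 292 / 9.805 = 8550.0 m.
Invert the barometric formula: z = H ln(P₀/P).
P₀/P = 1.00/0.847 = 1.1806; ln(1.1806) = 0.16602.
z = 8550.0 × 0.16602 = 1419.5 m.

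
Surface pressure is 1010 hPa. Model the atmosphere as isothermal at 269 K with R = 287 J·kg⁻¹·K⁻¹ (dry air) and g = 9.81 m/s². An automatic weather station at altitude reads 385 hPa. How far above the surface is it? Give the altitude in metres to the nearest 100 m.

z ≈ 7600 m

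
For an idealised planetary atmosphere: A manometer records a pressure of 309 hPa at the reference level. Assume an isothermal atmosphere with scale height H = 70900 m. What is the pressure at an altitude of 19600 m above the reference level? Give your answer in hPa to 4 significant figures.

P ≈ 234.4 hPa

Barometric formula: P = P₀ exp(−z/H).
z/H = 19600/70900 = 0.27645; exp(−0.27645) = 0.75847.
P = 309 × 0.75847 = 234.37 hPa.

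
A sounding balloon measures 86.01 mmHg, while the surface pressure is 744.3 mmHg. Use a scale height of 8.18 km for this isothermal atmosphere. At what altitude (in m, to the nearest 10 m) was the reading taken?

Invert the barometric formula: z = H ln(P₀/P).
P₀/P = 744.3/86.01 = 8.6536; ln(8.6536) = 2.1580.
z = 8180.0 × 2.1580 = 17652 m.

z ≈ 17650 m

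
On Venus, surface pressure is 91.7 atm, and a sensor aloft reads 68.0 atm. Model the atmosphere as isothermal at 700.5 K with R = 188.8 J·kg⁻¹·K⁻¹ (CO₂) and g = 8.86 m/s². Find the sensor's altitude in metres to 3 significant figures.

Scale height: H = RT/g = 188.8 × 700.5 / 8.86 = 14927 m.
Invert the barometric formula: z = H ln(P₀/P).
P₀/P = 91.7/68.0 = 1.3485; ln(1.3485) = 0.29899.
z = 14927 × 0.29899 = 4463.0 m.

z ≈ 4460 m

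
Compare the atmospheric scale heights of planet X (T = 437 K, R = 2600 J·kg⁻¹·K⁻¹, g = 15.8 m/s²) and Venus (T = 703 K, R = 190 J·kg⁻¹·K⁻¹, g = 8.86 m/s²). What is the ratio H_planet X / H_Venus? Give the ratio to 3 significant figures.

H_planet X/H_Venus ≈ 4.77

H = RT/g for each body.
H_planet X = 2600 × 437 / 15.8 = 71911 m.
H_Venus = 190 × 703 / 8.86 = 15076 m.
H_planet X/H_Venus = 71911/15076 = 4.7699.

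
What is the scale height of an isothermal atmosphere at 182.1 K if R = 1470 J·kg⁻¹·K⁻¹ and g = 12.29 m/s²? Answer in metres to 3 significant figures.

The scale height of an isothermal atmosphere is H = RT/g.
H = 1470 × 182.1 / 12.29 = 267690/12.29 = 21781 m.

H ≈ 21800 m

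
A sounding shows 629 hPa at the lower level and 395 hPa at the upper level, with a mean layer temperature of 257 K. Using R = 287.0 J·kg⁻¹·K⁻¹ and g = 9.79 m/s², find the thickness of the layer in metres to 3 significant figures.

Δz ≈ 3510 m

Hypsometric equation: Δz = (R T̄/g) ln(P₁/P₂).
R T̄/g = 287.0 × 257 / 9.79 = 7534.1 m.
ln(629/395) = ln(1.5924) = 0.46524.
Δz = 7534.1 × 0.46524 = 3505.2 m.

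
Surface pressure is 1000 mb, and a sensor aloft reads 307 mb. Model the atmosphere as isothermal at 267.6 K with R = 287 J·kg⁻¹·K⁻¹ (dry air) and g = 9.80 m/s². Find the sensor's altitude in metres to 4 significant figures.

Scale height: H = RT/g = 287 × 267.6 / 9.80 = 7836.9 m.
Invert the barometric formula: z = H ln(P₀/P).
P₀/P = 1000/307 = 3.2573; ln(3.2573) = 1.1809.
z = 7836.9 × 1.1809 = 9254.6 m.

z ≈ 9255 m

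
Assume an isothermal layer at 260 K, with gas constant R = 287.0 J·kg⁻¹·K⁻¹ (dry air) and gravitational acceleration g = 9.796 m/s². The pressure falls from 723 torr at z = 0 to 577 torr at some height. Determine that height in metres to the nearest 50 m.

z ≈ 1700 m

Scale height: H = RT/g = 287.0 × 260 / 9.796 = 7617.4 m.
Invert the barometric formula: z = H ln(P₀/P).
P₀/P = 723/577 = 1.2530; ln(1.2530) = 0.22554.
z = 7617.4 × 0.22554 = 1718.0 m.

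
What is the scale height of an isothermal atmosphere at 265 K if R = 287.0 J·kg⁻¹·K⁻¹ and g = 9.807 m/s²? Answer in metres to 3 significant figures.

H ≈ 7760 m

The scale height of an isothermal atmosphere is H = RT/g.
H = 287.0 × 265 / 9.807 = 76055/9.807 = 7755.2 m.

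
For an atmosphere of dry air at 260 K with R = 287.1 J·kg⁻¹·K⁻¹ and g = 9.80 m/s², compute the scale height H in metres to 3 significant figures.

H ≈ 7620 m

The scale height of an isothermal atmosphere is H = RT/g.
H = 287.1 × 260 / 9.80 = 74646/9.80 = 7616.9 m.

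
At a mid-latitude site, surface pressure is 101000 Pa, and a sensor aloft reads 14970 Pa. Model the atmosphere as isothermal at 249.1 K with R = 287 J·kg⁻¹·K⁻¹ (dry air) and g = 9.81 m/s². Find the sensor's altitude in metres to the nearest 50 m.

Scale height: H = RT/g = 287 × 249.1 / 9.81 = 7287.6 m.
Invert the barometric formula: z = H ln(P₀/P).
P₀/P = 101000/14970 = 6.7468; ln(6.7468) = 1.9091.
z = 7287.6 × 1.9091 = 13913 m.

z ≈ 13900 m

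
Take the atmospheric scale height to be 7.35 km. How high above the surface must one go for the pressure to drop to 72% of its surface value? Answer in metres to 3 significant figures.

z ≈ 2410 m

Set P/P₀ = exp(−z/H) = 0.72, so z = −H ln(0.72).
−ln(0.72) = 0.32850; z = 7350.0 × 0.32850 = 2414.5 m.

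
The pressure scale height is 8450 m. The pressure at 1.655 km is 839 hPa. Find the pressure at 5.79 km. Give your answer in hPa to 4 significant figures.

Between two levels, P₂ = P₁ exp(−Δz/H) with Δz = z₂ − z₁.
Δz = 5790.0 − 1655.0 = 4135.0 m; Δz/H = 4135.0/8450.0 = 0.48935.
P₂ = 839 × exp(−0.48935) = 839 × 0.61302 = 514.32 hPa.

P ≈ 514.3 hPa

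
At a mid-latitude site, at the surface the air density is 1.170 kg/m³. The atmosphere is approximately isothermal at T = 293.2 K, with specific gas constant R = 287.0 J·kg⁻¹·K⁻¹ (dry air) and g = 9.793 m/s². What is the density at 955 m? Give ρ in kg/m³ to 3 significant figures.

ρ ≈ 1.05 kg/m³

Scale height: H = RT/g = 287.0 × 293.2 / 9.793 = 8592.7 m.
In an isothermal atmosphere, density decays like pressure: ρ = ρ₀ exp(−z/H).
z/H = 955.00/8592.7 = 0.11114; exp(−0.11114) = 0.89481.
ρ = 1.170 × 0.89481 = 1.0469 kg/m³.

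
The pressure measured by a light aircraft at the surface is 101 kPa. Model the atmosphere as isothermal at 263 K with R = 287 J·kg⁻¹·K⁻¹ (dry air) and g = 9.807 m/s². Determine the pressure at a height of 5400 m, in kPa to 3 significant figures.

Scale height: H = RT/g = 287 × 263 / 9.807 = 7696.6 m.
Barometric formula: P = P₀ exp(−z/H).
z/H = 5400.0/7696.6 = 0.70161; exp(−0.70161) = 0.49579.
P = 101 × 0.49579 = 50.075 kPa.

P ≈ 50.1 kPa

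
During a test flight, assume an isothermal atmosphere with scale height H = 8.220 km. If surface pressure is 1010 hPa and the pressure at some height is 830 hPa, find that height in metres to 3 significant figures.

z ≈ 1610 m

Invert the barometric formula: z = H ln(P₀/P).
P₀/P = 1010/830 = 1.2169; ln(1.2169) = 0.19631.
z = 8220.0 × 0.19631 = 1613.7 m.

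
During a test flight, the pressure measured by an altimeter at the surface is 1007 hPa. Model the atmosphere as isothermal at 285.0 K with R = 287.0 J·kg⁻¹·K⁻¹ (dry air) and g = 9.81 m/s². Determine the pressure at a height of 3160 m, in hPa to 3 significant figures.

Scale height: H = RT/g = 287.0 × 285.0 / 9.81 = 8337.9 m.
Barometric formula: P = P₀ exp(−z/H).
z/H = 3160.0/8337.9 = 0.37899; exp(−0.37899) = 0.68455.
P = 1007 × 0.68455 = 689.34 hPa.

P ≈ 689 hPa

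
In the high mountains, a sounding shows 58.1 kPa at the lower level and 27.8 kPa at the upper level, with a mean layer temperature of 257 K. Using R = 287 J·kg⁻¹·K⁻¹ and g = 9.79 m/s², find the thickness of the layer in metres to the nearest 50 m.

Δz ≈ 5550 m

Hypsometric equation: Δz = (R T̄/g) ln(P₁/P₂).
R T̄/g = 287 × 257 / 9.79 = 7534.1 m.
ln(58.1/27.8) = ln(2.0899) = 0.73712.
Δz = 7534.1 × 0.73712 = 5553.5 m.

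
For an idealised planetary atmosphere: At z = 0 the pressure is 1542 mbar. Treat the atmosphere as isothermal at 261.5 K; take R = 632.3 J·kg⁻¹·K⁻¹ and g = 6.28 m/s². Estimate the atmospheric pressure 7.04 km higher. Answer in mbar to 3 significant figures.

P ≈ 1180 mbar

Scale height: H = RT/g = 632.3 × 261.5 / 6.28 = 26329 m.
Barometric formula: P = P₀ exp(−z/H).
z/H = 7040.0/26329 = 0.26739; exp(−0.26739) = 0.76537.
P = 1542 × 0.76537 = 1180.2 mbar.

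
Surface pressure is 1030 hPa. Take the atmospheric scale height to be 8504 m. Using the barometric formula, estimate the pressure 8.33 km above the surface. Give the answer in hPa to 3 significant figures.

P ≈ 387 hPa

Barometric formula: P = P₀ exp(−z/H).
z/H = 8330.0/8504.0 = 0.97954; exp(−0.97954) = 0.37548.
P = 1030 × 0.37548 = 386.74 hPa.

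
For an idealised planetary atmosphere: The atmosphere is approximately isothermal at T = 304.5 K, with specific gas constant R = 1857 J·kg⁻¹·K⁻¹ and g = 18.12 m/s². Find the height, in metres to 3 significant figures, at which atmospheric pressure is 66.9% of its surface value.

z ≈ 12500 m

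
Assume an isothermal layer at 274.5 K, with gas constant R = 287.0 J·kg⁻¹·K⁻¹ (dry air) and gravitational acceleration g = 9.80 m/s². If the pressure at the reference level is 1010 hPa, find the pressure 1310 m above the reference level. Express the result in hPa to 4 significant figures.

P ≈ 858.1 hPa

Scale height: H = RT/g = 287.0 × 274.5 / 9.80 = 8038.9 m.
Barometric formula: P = P₀ exp(−z/H).
z/H = 1310.0/8038.9 = 0.16296; exp(−0.16296) = 0.84963.
P = 1010 × 0.84963 = 858.13 hPa.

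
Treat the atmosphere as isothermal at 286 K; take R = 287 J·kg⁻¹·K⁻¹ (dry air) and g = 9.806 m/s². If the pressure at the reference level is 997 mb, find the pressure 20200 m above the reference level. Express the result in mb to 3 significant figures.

P ≈ 89.3 mb

Scale height: H = RT/g = 287 × 286 / 9.806 = 8370.6 m.
Barometric formula: P = P₀ exp(−z/H).
z/H = 20200/8370.6 = 2.4132; exp(−2.4132) = 0.089528.
P = 997 × 0.089528 = 89.259 mb.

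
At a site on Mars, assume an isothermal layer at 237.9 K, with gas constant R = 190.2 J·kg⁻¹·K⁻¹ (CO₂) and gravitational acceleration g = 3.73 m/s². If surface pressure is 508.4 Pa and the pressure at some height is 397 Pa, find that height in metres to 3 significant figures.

Scale height: H = RT/g = 190.2 × 237.9 / 3.73 = 12131 m.
Invert the barometric formula: z = H ln(P₀/P).
P₀/P = 508.4/397 = 1.2806; ln(1.2806) = 0.24733.
z = 12131 × 0.24733 = 3000.4 m.

z ≈ 3000 m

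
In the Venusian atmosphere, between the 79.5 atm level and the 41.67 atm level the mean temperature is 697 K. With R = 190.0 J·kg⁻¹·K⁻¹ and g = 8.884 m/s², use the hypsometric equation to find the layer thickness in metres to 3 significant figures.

Hypsometric equation: Δz = (R T̄/g) ln(P₁/P₂).
R T̄/g = 190.0 × 697 / 8.884 = 14907 m.
ln(79.5/41.67) = ln(1.9078) = 0.64595.
Δz = 14907 × 0.64595 = 9629.2 m.

Δz ≈ 9630 m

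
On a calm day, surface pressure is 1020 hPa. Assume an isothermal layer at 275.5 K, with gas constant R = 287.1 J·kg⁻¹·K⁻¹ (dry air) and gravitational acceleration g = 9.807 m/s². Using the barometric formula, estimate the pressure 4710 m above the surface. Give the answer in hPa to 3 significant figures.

P ≈ 569 hPa

Scale height: H = RT/g = 287.1 × 275.5 / 9.807 = 8065.3 m.
Barometric formula: P = P₀ exp(−z/H).
z/H = 4710.0/8065.3 = 0.58398; exp(−0.58398) = 0.55767.
P = 1020 × 0.55767 = 568.82 hPa.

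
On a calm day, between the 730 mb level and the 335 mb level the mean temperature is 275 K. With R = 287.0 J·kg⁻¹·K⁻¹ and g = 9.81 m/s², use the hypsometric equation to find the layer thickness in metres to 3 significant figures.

Δz ≈ 6270 m

Hypsometric equation: Δz = (R T̄/g) ln(P₁/P₂).
R T̄/g = 287.0 × 275 / 9.81 = 8045.4 m.
ln(730/335) = ln(2.1791) = 0.77891.
Δz = 8045.4 × 0.77891 = 6266.6 m.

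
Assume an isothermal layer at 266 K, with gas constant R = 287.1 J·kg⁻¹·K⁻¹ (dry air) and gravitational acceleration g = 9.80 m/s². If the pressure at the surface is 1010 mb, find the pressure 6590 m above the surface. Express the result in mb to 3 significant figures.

Scale height: H = RT/g = 287.1 × 266 / 9.80 = 7792.7 m.
Barometric formula: P = P₀ exp(−z/H).
z/H = 6590.0/7792.7 = 0.84566; exp(−0.84566) = 0.42927.
P = 1010 × 0.42927 = 433.56 mb.

P ≈ 434 mb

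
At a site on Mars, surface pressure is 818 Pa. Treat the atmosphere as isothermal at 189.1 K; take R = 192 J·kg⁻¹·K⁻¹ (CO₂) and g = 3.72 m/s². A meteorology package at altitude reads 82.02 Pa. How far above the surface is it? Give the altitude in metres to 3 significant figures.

Scale height: H = RT/g = 192 × 189.1 / 3.72 = 9760.0 m.
Invert the barometric formula: z = H ln(P₀/P).
P₀/P = 818/82.02 = 9.9732; ln(9.9732) = 2.2999.
z = 9760.0 × 2.2999 = 22447 m.

z ≈ 22400 m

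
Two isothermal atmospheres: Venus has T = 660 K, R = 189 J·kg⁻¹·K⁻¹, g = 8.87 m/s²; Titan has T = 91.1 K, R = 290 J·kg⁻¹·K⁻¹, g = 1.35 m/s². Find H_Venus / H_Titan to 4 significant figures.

H_Venus/H_Titan ≈ 0.7186

H = RT/g for each body.
H_Venus = 189 × 660 / 8.87 = 14063 m.
H_Titan = 290 × 91.1 / 1.35 = 19570 m.
H_Venus/H_Titan = 14063/19570 = 0.71860.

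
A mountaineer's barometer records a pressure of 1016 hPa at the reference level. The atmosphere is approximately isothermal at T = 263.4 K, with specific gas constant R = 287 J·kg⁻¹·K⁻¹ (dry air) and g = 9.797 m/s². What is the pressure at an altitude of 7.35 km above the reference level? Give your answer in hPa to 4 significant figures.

Scale height: H = RT/g = 287 × 263.4 / 9.797 = 7716.2 m.
Barometric formula: P = P₀ exp(−z/H).
z/H = 7350.0/7716.2 = 0.95254; exp(−0.95254) = 0.38576.
P = 1016 × 0.38576 = 391.93 hPa.

P ≈ 391.9 hPa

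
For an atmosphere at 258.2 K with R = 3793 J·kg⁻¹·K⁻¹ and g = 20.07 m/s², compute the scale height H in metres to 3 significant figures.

H ≈ 48800 m

The scale height of an isothermal atmosphere is H = RT/g.
H = 3793 × 258.2 / 20.07 = 979350/20.07 = 48797 m.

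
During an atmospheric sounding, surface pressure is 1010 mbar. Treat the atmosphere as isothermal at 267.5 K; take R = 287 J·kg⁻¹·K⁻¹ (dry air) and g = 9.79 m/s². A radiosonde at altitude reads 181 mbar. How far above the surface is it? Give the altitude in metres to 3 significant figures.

z ≈ 13500 m

Scale height: H = RT/g = 287 × 267.5 / 9.79 = 7841.9 m.
Invert the barometric formula: z = H ln(P₀/P).
P₀/P = 1010/181 = 5.5801; ln(5.5801) = 1.7192.
z = 7841.9 × 1.7192 = 13482 m.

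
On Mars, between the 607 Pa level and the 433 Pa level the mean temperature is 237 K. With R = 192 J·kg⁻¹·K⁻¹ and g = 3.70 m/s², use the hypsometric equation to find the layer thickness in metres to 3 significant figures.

Hypsometric equation: Δz = (R T̄/g) ln(P₁/P₂).
R T̄/g = 192 × 237 / 3.70 = 12298 m.
ln(607/433) = ln(1.4018) = 0.33776.
Δz = 12298 × 0.33776 = 4153.8 m.

Δz ≈ 4150 m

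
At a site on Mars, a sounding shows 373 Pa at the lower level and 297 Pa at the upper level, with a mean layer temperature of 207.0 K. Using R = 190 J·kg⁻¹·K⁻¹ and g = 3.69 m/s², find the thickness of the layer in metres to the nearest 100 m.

Hypsometric equation: Δz = (R T̄/g) ln(P₁/P₂).
R T̄/g = 190 × 207.0 / 3.69 = 10659 m.
ln(373/297) = ln(1.2559) = 0.22785.
Δz = 10659 × 0.22785 = 2428.7 m.

Δz ≈ 2400 m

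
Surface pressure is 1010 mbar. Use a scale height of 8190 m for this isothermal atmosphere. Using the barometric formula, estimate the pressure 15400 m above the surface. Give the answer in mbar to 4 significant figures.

Barometric formula: P = P₀ exp(−z/H).
z/H = 15400/8190.0 = 1.8803; exp(−1.8803) = 0.15254.
P = 1010 × 0.15254 = 154.07 mbar.

P ≈ 154.1 mbar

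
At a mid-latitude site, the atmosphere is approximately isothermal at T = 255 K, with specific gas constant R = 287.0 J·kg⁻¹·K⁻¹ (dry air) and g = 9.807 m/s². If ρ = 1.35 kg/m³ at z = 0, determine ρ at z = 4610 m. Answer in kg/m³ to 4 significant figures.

ρ ≈ 0.7279 kg/m³

Scale height: H = RT/g = 287.0 × 255 / 9.807 = 7462.5 m.
In an isothermal atmosphere, density decays like pressure: ρ = ρ₀ exp(−z/H).
z/H = 4610.0/7462.5 = 0.61776; exp(−0.61776) = 0.53915.
ρ = 1.35 × 0.53915 = 0.72785 kg/m³.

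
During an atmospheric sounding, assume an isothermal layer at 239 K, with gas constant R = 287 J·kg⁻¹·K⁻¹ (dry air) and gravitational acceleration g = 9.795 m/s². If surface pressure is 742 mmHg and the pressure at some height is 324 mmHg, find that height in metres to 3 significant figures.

z ≈ 5800 m

Scale height: H = RT/g = 287 × 239 / 9.795 = 7002.9 m.
Invert the barometric formula: z = H ln(P₀/P).
P₀/P = 742/324 = 2.2901; ln(2.2901) = 0.82860.
z = 7002.9 × 0.82860 = 5802.6 m.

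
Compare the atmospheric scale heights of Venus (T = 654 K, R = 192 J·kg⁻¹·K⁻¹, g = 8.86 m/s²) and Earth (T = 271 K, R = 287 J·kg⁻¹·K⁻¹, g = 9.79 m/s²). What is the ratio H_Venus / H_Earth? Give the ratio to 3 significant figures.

H_Venus/H_Earth ≈ 1.78

H = RT/g for each body.
H_Venus = 192 × 654 / 8.86 = 14172 m.
H_Earth = 287 × 271 / 9.79 = 7944.5 m.
H_Venus/H_Earth = 14172/7944.5 = 1.7839.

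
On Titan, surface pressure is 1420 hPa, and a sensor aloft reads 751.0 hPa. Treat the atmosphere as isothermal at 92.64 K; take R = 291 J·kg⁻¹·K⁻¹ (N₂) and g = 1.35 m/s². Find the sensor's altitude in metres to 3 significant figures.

Scale height: H = RT/g = 291 × 92.64 / 1.35 = 19969 m.
Invert the barometric formula: z = H ln(P₀/P).
P₀/P = 1420/751.0 = 1.8908; ln(1.8908) = 0.63700.
z = 19969 × 0.63700 = 12720 m.

z ≈ 12700 m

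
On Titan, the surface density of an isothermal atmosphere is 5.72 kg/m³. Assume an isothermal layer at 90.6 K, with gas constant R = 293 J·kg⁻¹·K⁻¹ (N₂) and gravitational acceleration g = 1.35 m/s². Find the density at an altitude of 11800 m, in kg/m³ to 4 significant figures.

Scale height: H = RT/g = 293 × 90.6 / 1.35 = 19664 m.
In an isothermal atmosphere, density decays like pressure: ρ = ρ₀ exp(−z/H).
z/H = 11800/19664 = 0.60008; exp(−0.60008) = 0.54877.
ρ = 5.72 × 0.54877 = 3.1390 kg/m³.

ρ ≈ 3.139 kg/m³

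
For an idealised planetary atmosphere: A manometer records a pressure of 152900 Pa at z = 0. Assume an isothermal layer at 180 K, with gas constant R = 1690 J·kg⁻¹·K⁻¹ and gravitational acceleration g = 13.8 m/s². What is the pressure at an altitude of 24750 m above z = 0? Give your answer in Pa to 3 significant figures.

P ≈ 49700 Pa

Scale height: H = RT/g = 1690 × 180 / 13.8 = 22043 m.
Barometric formula: P = P₀ exp(−z/H).
z/H = 24750/22043 = 1.1228; exp(−1.1228) = 0.32537.
P = 152900 × 0.32537 = 49749 Pa.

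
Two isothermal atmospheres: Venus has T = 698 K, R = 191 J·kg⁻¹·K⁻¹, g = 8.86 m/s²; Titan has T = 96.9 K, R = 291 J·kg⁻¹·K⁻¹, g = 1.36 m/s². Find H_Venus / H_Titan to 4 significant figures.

H = RT/g for each body.
H_Venus = 191 × 698 / 8.86 = 15047 m.
H_Titan = 291 × 96.9 / 1.36 = 20734 m.
H_Venus/H_Titan = 15047/20734 = 0.72572.

H_Venus/H_Titan ≈ 0.7257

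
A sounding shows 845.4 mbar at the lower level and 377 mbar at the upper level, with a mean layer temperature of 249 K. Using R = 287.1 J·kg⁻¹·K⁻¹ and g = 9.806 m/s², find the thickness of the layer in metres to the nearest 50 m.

Hypsometric equation: Δz = (R T̄/g) ln(P₁/P₂).
R T̄/g = 287.1 × 249 / 9.806 = 7290.2 m.
ln(845.4/377) = ln(2.2424) = 0.80755.
Δz = 7290.2 × 0.80755 = 5887.2 m.

Δz ≈ 5900 m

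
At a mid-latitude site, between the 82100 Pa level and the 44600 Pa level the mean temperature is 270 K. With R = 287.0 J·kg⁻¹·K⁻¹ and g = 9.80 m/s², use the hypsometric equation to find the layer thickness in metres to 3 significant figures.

Hypsometric equation: Δz = (R T̄/g) ln(P₁/P₂).
R T̄/g = 287.0 × 270 / 9.80 = 7907.1 m.
ln(82100/44600) = ln(1.8408) = 0.61020.
Δz = 7907.1 × 0.61020 = 4824.9 m.

Δz ≈ 4820 m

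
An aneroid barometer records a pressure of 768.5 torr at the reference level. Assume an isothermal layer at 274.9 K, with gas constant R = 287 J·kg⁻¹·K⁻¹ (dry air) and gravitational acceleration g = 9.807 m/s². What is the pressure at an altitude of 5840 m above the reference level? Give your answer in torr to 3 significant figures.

P ≈ 372 torr

Scale height: H = RT/g = 287 × 274.9 / 9.807 = 8044.9 m.
Barometric formula: P = P₀ exp(−z/H).
z/H = 5840.0/8044.9 = 0.72593; exp(−0.72593) = 0.48387.
P = 768.5 × 0.48387 = 371.85 torr.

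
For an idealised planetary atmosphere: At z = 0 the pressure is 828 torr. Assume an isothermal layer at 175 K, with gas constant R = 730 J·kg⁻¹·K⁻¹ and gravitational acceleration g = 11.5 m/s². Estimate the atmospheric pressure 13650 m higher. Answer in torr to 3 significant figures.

P ≈ 242 torr

Scale height: H = RT/g = 730 × 175 / 11.5 = 11109 m.
Barometric formula: P = P₀ exp(−z/H).
z/H = 13650/11109 = 1.2287; exp(−1.2287) = 0.29267.
P = 828 × 0.29267 = 242.33 torr.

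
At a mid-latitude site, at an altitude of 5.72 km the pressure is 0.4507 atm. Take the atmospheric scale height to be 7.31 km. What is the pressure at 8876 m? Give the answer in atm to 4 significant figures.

P ≈ 0.2927 atm

Between two levels, P₂ = P₁ exp(−Δz/H) with Δz = z₂ − z₁.
Δz = 8876.0 − 5720.0 = 3156.0 m; Δz/H = 3156.0/7310.0 = 0.43174.
P₂ = 0.4507 × exp(−0.43174) = 0.4507 × 0.64938 = 0.29268 atm.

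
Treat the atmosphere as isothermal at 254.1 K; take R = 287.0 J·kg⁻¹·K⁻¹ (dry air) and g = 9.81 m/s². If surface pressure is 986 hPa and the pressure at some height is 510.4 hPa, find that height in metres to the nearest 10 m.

Scale height: H = RT/g = 287.0 × 254.1 / 9.81 = 7433.9 m.
Invert the barometric formula: z = H ln(P₀/P).
P₀/P = 986/510.4 = 1.9318; ln(1.9318) = 0.65845.
z = 7433.9 × 0.65845 = 4894.9 m.

z ≈ 4890 m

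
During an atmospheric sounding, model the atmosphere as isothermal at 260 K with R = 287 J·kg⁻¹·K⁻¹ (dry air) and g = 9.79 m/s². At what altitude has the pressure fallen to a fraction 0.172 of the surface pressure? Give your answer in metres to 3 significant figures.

Scale height: H = RT/g = 287 × 260 / 9.79 = 7622.1 m.
Set P/P₀ = exp(−z/H) = 0.172, so z = −H ln(0.172).
−ln(0.172) = 1.7603; z = 7622.1 × 1.7603 = 13417 m.

z ≈ 13400 m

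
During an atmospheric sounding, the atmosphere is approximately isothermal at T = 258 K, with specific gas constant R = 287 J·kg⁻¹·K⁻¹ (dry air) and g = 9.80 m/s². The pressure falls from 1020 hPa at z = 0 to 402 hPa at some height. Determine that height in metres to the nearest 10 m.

z ≈ 7040 m

Scale height: H = RT/g = 287 × 258 / 9.80 = 7555.7 m.
Invert the barometric formula: z = H ln(P₀/P).
P₀/P = 1020/402 = 2.5373; ln(2.5373) = 0.93110.
z = 7555.7 × 0.93110 = 7035.1 m.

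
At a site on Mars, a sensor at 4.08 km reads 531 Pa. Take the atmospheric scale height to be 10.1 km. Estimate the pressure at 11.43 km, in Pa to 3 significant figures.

Between two levels, P₂ = P₁ exp(−Δz/H) with Δz = z₂ − z₁.
Δz = 11430 − 4080.0 = 7350.0 m; Δz/H = 7350.0/10100 = 0.72772.
P₂ = 531 × exp(−0.72772) = 531 × 0.48301 = 256.48 Pa.

P ≈ 256 Pa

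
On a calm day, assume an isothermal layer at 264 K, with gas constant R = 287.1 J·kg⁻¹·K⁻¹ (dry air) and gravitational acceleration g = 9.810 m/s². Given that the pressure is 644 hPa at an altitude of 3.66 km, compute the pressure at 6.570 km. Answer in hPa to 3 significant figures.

Scale height: H = RT/g = 287.1 × 264 / 9.810 = 7726.2 m.
Between two levels, P₂ = P₁ exp(−Δz/H) with Δz = z₂ − z₁.
Δz = 6570.0 − 3660.0 = 2910.0 m; Δz/H = 2910.0/7726.2 = 0.37664.
P₂ = 644 × exp(−0.37664) = 644 × 0.68616 = 441.89 hPa.

P ≈ 442 hPa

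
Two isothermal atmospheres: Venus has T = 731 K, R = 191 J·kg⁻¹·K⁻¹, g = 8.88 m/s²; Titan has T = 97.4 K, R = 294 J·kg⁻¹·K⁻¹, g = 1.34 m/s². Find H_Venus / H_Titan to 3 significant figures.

H = RT/g for each body.
H_Venus = 191 × 731 / 8.88 = 15723 m.
H_Titan = 294 × 97.4 / 1.34 = 21370 m.
H_Venus/H_Titan = 15723/21370 = 0.73575.

H_Venus/H_Titan ≈ 0.736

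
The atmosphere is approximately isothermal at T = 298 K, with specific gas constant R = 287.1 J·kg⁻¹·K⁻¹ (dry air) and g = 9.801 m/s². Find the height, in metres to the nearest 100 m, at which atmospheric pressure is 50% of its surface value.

z ≈ 6100 m

Scale height: H = RT/g = 287.1 × 298 / 9.801 = 8729.3 m.
Set P/P₀ = exp(−z/H) = 0.5, so z = −H ln(0.5).
−ln(0.5) = 0.69315; z = 8729.3 × 0.69315 = 6050.7 m.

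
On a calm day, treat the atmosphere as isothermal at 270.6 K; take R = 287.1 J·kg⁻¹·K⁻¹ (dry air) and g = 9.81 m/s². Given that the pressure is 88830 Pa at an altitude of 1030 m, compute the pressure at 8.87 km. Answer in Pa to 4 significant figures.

P ≈ 33010 Pa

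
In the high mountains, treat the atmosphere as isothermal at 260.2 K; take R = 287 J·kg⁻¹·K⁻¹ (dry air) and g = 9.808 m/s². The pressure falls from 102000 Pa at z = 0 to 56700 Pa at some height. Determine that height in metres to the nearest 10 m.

Scale height: H = RT/g = 287 × 260.2 / 9.808 = 7613.9 m.
Invert the barometric formula: z = H ln(P₀/P).
P₀/P = 102000/56700 = 1.7989; ln(1.7989) = 0.58718.
z = 7613.9 × 0.58718 = 4470.7 m.

z ≈ 4470 m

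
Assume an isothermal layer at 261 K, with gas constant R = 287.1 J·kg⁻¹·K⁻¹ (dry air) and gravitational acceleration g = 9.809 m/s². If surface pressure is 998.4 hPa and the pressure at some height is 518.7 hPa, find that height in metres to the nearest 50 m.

z ≈ 5000 m

Scale height: H = RT/g = 287.1 × 261 / 9.809 = 7639.2 m.
Invert the barometric formula: z = H ln(P₀/P).
P₀/P = 998.4/518.7 = 1.9248; ln(1.9248) = 0.65482.
z = 7639.2 × 0.65482 = 5002.3 m.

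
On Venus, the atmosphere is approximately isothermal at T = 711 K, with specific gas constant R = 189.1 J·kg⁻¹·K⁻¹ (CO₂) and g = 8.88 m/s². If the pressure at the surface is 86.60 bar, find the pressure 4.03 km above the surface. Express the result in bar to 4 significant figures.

Scale height: H = RT/g = 189.1 × 711 / 8.88 = 15141 m.
Barometric formula: P = P₀ exp(−z/H).
z/H = 4030.0/15141 = 0.26616; exp(−0.26616) = 0.76632.
P = 86.60 × 0.76632 = 66.363 bar.

P ≈ 66.36 bar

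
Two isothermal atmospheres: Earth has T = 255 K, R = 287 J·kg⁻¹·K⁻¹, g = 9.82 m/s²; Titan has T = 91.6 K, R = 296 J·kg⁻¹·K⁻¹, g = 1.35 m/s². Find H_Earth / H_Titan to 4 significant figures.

H = RT/g for each body.
H_Earth = 287 × 255 / 9.82 = 7452.6 m.
H_Titan = 296 × 91.6 / 1.35 = 20084 m.
H_Earth/H_Titan = 7452.6/20084 = 0.37107.

H_Earth/H_Titan ≈ 0.3711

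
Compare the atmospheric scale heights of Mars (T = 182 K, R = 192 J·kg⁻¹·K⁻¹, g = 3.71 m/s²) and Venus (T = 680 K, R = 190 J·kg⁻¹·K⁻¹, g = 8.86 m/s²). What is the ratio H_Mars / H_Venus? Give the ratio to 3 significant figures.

H_Mars/H_Venus ≈ 0.646

H = RT/g for each body.
H_Mars = 192 × 182 / 3.71 = 9418.9 m.
H_Venus = 190 × 680 / 8.86 = 14582 m.
H_Mars/H_Venus = 9418.9/14582 = 0.64593.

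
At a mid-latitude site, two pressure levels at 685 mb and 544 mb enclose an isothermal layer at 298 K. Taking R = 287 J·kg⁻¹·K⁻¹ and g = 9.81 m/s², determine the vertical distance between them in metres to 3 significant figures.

Hypsometric equation: Δz = (R T̄/g) ln(P₁/P₂).
R T̄/g = 287 × 298 / 9.81 = 8718.2 m.
ln(685/544) = ln(1.2592) = 0.23048.
Δz = 8718.2 × 0.23048 = 2009.4 m.

Δz ≈ 2010 m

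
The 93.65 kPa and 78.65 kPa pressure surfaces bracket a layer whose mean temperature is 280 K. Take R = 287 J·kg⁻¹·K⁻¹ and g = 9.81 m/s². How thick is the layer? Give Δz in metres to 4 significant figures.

Hypsometric equation: Δz = (R T̄/g) ln(P₁/P₂).
R T̄/g = 287 × 280 / 9.81 = 8191.6 m.
ln(93.65/78.65) = ln(1.1907) = 0.17454.
Δz = 8191.6 × 0.17454 = 1429.8 m.

Δz ≈ 1430 m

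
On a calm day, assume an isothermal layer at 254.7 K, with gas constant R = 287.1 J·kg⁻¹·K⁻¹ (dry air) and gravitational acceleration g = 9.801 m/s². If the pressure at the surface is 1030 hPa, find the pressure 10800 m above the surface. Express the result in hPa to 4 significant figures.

Scale height: H = RT/g = 287.1 × 254.7 / 9.801 = 7460.9 m.
Barometric formula: P = P₀ exp(−z/H).
z/H = 10800/7460.9 = 1.4475; exp(−1.4475) = 0.23516.
P = 1030 × 0.23516 = 242.21 hPa.

P ≈ 242.2 hPa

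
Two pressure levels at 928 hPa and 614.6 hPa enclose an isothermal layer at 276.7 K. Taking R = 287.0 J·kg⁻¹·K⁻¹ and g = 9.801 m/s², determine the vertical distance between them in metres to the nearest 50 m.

Δz ≈ 3350 m

Hypsometric equation: Δz = (R T̄/g) ln(P₁/P₂).
R T̄/g = 287.0 × 276.7 / 9.801 = 8102.5 m.
ln(928/614.6) = ln(1.5099) = 0.41204.
Δz = 8102.5 × 0.41204 = 3338.6 m.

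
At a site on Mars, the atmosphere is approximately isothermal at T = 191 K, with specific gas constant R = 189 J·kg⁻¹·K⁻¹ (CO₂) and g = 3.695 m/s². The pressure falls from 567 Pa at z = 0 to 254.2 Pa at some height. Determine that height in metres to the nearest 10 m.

z ≈ 7840 m

Scale height: H = RT/g = 189 × 191 / 3.695 = 9769.7 m.
Invert the barometric formula: z = H ln(P₀/P).
P₀/P = 567/254.2 = 2.2305; ln(2.2305) = 0.80223.
z = 9769.7 × 0.80223 = 7837.5 m.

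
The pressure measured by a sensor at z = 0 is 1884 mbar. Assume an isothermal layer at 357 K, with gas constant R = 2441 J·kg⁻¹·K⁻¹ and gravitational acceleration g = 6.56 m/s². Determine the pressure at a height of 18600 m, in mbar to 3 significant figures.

Scale height: H = RT/g = 2441 × 357 / 6.56 = 132840 m.
Barometric formula: P = P₀ exp(−z/H).
z/H = 18600/132840 = 0.14002; exp(−0.14002) = 0.86934.
P = 1884 × 0.86934 = 1637.8 mbar.

P ≈ 1640 mbar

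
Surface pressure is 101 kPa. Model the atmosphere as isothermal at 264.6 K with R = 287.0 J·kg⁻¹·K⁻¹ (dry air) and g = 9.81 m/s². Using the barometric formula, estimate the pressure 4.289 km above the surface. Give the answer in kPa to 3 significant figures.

Scale height: H = RT/g = 287.0 × 264.6 / 9.81 = 7741.1 m.
Barometric formula: P = P₀ exp(−z/H).
z/H = 4289.0/7741.1 = 0.55406; exp(−0.55406) = 0.57461.
P = 101 × 0.57461 = 58.036 kPa.

P ≈ 58.0 kPa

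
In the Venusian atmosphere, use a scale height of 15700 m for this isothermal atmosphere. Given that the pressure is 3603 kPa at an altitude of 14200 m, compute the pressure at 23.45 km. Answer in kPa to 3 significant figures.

Between two levels, P₂ = P₁ exp(−Δz/H) with Δz = z₂ − z₁.
Δz = 23450 − 14200 = 9250.0 m; Δz/H = 9250.0/15700 = 0.58917.
P₂ = 3603 × exp(−0.58917) = 3603 × 0.55479 = 1998.9 kPa.

P ≈ 2000 kPa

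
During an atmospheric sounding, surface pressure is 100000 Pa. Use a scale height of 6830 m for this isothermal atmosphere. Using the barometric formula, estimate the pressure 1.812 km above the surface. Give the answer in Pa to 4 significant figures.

P ≈ 76700 Pa

Barometric formula: P = P₀ exp(−z/H).
z/H = 1812.0/6830.0 = 0.26530; exp(−0.26530) = 0.76698.
P = 100000 × 0.76698 = 76698 Pa.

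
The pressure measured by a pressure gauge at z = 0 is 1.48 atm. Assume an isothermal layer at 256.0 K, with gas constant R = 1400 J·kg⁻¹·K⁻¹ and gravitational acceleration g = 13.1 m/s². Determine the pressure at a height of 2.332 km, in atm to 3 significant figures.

P ≈ 1.36 atm

Scale height: H = RT/g = 1400 × 256.0 / 13.1 = 27359 m.
Barometric formula: P = P₀ exp(−z/H).
z/H = 2332.0/27359 = 0.085237; exp(−0.085237) = 0.91829.
P = 1.48 × 0.91829 = 1.3591 atm.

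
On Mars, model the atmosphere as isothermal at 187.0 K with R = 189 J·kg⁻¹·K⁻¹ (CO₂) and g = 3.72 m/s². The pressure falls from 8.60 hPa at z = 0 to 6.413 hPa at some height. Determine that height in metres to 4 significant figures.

Scale height: H = RT/g = 189 × 187.0 / 3.72 = 9500.8 m.
Invert the barometric formula: z = H ln(P₀/P).
P₀/P = 8.60/6.413 = 1.3410; ln(1.3410) = 0.29342.
z = 9500.8 × 0.29342 = 2787.7 m.

z ≈ 2788 m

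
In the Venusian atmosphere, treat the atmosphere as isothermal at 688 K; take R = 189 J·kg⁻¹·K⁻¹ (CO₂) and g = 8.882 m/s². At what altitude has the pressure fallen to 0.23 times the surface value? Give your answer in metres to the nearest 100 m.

z ≈ 21500 m

Scale height: H = RT/g = 189 × 688 / 8.882 = 14640 m.
Set P/P₀ = exp(−z/H) = 0.23, so z = −H ln(0.23).
−ln(0.23) = 1.4697; z = 14640 × 1.4697 = 21516 m.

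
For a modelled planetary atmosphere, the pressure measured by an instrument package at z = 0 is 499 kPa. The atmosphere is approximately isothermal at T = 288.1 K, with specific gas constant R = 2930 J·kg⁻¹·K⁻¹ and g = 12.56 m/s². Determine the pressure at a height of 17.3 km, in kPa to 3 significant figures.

P ≈ 386 kPa

Scale height: H = RT/g = 2930 × 288.1 / 12.56 = 67208 m.
Barometric formula: P = P₀ exp(−z/H).
z/H = 17300/67208 = 0.25741; exp(−0.25741) = 0.77305.
P = 499 × 0.77305 = 385.75 kPa.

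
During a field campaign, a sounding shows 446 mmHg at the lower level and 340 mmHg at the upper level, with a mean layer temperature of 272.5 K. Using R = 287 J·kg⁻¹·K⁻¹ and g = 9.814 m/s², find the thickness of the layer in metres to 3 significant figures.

Δz ≈ 2160 m

Hypsometric equation: Δz = (R T̄/g) ln(P₁/P₂).
R T̄/g = 287 × 272.5 / 9.814 = 7969.0 m.
ln(446/340) = ln(1.3118) = 0.27140.
Δz = 7969.0 × 0.27140 = 2162.8 m.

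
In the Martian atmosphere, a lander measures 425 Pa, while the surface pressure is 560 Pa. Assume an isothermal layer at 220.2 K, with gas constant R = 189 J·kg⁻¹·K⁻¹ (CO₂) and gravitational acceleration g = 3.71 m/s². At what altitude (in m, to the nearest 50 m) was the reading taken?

z ≈ 3100 m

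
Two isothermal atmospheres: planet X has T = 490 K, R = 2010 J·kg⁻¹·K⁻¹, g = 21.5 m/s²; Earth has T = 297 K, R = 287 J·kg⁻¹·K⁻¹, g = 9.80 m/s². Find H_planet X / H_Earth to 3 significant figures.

H = RT/g for each body.
H_planet X = 2010 × 490 / 21.5 = 45809 m.
H_Earth = 287 × 297 / 9.80 = 8697.9 m.
H_planet X/H_Earth = 45809/8697.9 = 5.2667.

H_planet X/H_Earth ≈ 5.27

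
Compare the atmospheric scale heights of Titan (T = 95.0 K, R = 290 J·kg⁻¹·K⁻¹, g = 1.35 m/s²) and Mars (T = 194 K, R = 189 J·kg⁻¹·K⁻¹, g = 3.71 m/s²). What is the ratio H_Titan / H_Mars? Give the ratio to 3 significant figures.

H = RT/g for each body.
H_Titan = 290 × 95.0 / 1.35 = 20407 m.
H_Mars = 189 × 194 / 3.71 = 9883.0 m.
H_Titan/H_Mars = 20407/9883.0 = 2.0649.

H_Titan/H_Mars ≈ 2.06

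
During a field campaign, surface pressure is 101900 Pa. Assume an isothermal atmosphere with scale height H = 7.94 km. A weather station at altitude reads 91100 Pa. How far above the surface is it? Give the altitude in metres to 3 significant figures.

z ≈ 890 m

Invert the barometric formula: z = H ln(P₀/P).
P₀/P = 101900/91100 = 1.1186; ln(1.1186) = 0.11208.
z = 7940.0 × 0.11208 = 889.92 m.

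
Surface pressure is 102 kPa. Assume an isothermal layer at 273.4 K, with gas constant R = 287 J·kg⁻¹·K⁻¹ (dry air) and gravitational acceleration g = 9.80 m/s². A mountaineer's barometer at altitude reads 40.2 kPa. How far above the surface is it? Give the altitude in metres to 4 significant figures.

z ≈ 7455 m

Scale height: H = RT/g = 287 × 273.4 / 9.80 = 8006.7 m.
Invert the barometric formula: z = H ln(P₀/P).
P₀/P = 102/40.2 = 2.5373; ln(2.5373) = 0.93110.
z = 8006.7 × 0.93110 = 7455.0 m.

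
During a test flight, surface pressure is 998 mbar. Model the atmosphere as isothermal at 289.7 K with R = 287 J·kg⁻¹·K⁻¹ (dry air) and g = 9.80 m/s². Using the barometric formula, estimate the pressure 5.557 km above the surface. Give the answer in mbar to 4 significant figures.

P ≈ 518.4 mbar

Scale height: H = RT/g = 287 × 289.7 / 9.80 = 8484.1 m.
Barometric formula: P = P₀ exp(−z/H).
z/H = 5557.0/8484.1 = 0.65499; exp(−0.65499) = 0.51945.
P = 998 × 0.51945 = 518.41 mbar.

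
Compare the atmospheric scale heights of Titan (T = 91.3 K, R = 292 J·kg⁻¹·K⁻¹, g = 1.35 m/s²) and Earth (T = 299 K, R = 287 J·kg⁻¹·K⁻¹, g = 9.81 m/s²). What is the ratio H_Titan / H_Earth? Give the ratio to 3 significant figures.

H = RT/g for each body.
H_Titan = 292 × 91.3 / 1.35 = 19748 m.
H_Earth = 287 × 299 / 9.81 = 8747.5 m.
H_Titan/H_Earth = 19748/8747.5 = 2.2576.

H_Titan/H_Earth ≈ 2.26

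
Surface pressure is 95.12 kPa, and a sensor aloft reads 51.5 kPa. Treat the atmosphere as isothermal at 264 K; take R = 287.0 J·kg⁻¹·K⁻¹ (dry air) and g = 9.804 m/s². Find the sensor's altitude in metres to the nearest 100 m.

Scale height: H = RT/g = 287.0 × 264 / 9.804 = 7728.3 m.
Invert the barometric formula: z = H ln(P₀/P).
P₀/P = 95.12/51.5 = 1.8470; ln(1.8470) = 0.61356.
z = 7728.3 × 0.61356 = 4741.8 m.

z ≈ 4700 m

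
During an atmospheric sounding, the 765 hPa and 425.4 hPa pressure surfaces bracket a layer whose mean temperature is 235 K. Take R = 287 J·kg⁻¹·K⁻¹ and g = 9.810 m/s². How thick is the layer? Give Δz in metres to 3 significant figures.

Δz ≈ 4030 m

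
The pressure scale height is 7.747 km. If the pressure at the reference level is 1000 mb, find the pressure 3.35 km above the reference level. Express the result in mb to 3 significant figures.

Barometric formula: P = P₀ exp(−z/H).
z/H = 3350.0/7747.0 = 0.43243; exp(−0.43243) = 0.64893.
P = 1000 × 0.64893 = 648.93 mb.

P ≈ 649 mb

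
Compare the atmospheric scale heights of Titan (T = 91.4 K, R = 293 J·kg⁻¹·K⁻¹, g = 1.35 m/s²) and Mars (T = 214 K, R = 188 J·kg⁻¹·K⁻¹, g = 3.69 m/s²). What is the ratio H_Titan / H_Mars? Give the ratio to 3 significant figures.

H_Titan/H_Mars ≈ 1.82

H = RT/g for each body.
H_Titan = 293 × 91.4 / 1.35 = 19837 m.
H_Mars = 188 × 214 / 3.69 = 10903 m.
H_Titan/H_Mars = 19837/10903 = 1.8194.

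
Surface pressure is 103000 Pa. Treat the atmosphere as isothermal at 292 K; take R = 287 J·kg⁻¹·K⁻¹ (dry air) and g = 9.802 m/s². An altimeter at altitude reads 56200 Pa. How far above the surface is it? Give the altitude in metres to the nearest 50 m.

z ≈ 5200 m

Scale height: H = RT/g = 287 × 292 / 9.802 = 8549.7 m.
Invert the barometric formula: z = H ln(P₀/P).
P₀/P = 103000/56200 = 1.8327; ln(1.8327) = 0.60579.
z = 8549.7 × 0.60579 = 5179.3 m.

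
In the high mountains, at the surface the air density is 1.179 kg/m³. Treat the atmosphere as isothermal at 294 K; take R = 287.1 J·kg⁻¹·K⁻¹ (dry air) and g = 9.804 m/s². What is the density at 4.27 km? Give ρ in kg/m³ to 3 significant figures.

ρ ≈ 0.718 kg/m³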